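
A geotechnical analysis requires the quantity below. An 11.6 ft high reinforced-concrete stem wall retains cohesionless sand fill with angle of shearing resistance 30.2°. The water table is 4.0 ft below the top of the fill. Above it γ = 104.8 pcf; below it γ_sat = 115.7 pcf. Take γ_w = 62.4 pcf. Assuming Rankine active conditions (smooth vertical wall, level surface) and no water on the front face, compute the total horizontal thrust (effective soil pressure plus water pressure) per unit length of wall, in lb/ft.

K_a = tan²(45° − φ/2) = 0.3307.
γ' = 115.7 − 62.4 = 53.30 pcf. Depth below WT = 7.6 ft.
σ'_h at WT = K_a γ d_w = 138.6 psf; at base = 138.6 + K_a γ' × 7.6 = 272.6 psf.
P₁ (0–4.0 ft) = ½×138.6×4.0 = 277.2. P₂ (4.0–11.6 ft) = ½(138.6+272.6)×7.6 = 1562.
P_w = ½ γ_w h₂² = 0.5×62.4×7.6² = 1802. Total = 277.2+1562+1802 = 3642 lb/ft.

3640 lb/ft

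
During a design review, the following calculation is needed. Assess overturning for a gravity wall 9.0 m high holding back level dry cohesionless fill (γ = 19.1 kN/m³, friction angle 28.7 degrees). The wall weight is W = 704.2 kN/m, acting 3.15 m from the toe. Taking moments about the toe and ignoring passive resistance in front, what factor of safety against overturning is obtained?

K_a = tan²(45° − 28.7°/2) = 0.3511.
P_a = ½K_aγH² = 0.5×0.3511×19.1×9.0² = 271.6 kN/m, acting at H/3 = 3.000 m above the base.
Overturning moment M_o = P_a × H/3 = 271.6 × 3.000 = 814.9.
Resisting moment M_r = W × 3.15 = 704.2 × 3.15 = 2218.
FS_overturning = M_r/M_o = 2218/814.9 = 2.722.

2.72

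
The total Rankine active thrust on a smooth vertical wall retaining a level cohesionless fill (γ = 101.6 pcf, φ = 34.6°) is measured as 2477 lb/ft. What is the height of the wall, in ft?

K_a = 0.2756. P_a = ½ K_a γ H² ⇒ H = √(2P_a/(K_a γ)).
H = √(2×2477/(0.2756×101.6)) = 13.30 ft.

13.3 ft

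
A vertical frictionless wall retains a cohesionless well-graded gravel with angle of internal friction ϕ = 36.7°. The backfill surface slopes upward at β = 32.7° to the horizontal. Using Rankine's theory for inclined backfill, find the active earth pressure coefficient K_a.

K_a = cos β · (cos β − √(cos²β − cos²φ)) / (cos β + √(cos²β − cos²φ)).
cos β = 0.8415, cos φ = 0.8018, √(cos²β − cos²φ) = 0.2555.
K_a = 0.8415 × (0.8415 − 0.2555)/(0.8415 + 0.2555) = 0.4495.

0.449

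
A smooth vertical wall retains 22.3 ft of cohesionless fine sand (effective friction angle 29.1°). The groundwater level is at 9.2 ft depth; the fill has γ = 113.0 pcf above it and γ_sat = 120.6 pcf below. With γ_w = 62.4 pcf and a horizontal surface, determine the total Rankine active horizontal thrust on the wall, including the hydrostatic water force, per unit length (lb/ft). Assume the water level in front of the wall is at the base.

13400 lb/ft

K_a = tan²(45° − φ/2) = 0.3456.
γ' = 120.6 − 62.4 = 58.20 pcf. Depth below WT = 13.1 ft.
σ'_h at WT = K_a γ d_w = 359.3 psf; at base = 359.3 + K_a γ' × 13.1 = 622.8 psf.
P₁ (0–9.2 ft) = ½×359.3×9.2 = 1653. P₂ (9.2–22.3 ft) = ½(359.3+622.8)×13.1 = 6432.
P_w = ½ γ_w h₂² = 0.5×62.4×13.1² = 5354. Total = 1653+6432+5354 = 13440 lb/ft.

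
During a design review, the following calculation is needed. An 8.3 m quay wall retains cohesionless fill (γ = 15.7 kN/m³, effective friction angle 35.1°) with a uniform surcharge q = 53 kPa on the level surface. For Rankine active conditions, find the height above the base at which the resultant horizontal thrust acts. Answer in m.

3.39 m

K_a = 0.2698.
Triangular part P₁ = ½K_aγH² = 145.9 at H/3 = 2.767 m; rectangular part P₂ = K_a q H = 118.7 at H/2 = 4.150 m.
ȳ = (P₁·2.767 + P₂·4.150)/(P₁+P₂) = 3.387 m.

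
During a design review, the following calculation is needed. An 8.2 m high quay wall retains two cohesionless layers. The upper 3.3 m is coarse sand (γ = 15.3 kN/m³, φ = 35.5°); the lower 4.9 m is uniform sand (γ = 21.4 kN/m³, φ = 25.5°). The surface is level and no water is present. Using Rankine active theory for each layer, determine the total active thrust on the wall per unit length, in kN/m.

K_a1 = tan²(45°−35.5°/2) = 0.2653; K_a2 = tan²(45°−25.5°/2) = 0.3981.
Layer 1: σ at base = K_a1 γ₁ h₁ = 13.39 kPa; P₁ = ½×13.39×3.3 = 22.10.
Layer 2: σ_v at top = γ₁h₁ = 50.49; σ_h top = K_a2×50.49 = 20.10; σ_h base = K_a2×(50.49+21.4×4.9) = 61.85.
P₂ = ½(20.10+61.85)×4.9 = 200.8. Total P_a = 22.10+200.8 = 222.9 kN/m.

223 kN/m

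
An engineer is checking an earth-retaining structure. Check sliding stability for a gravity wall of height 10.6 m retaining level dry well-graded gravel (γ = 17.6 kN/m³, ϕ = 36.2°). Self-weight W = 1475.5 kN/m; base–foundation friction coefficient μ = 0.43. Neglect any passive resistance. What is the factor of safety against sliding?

K_a = tan²(45° − 36.2°/2) = 0.2574.
P_a = ½K_aγH² = 0.5×0.2574×17.6×10.6² = 254.5 kN/m, acting at H/3 = 3.533 m above the base.
FS_sliding = μW / P_a = 0.43×1475.5 / 254.5 = 2.493.

2.49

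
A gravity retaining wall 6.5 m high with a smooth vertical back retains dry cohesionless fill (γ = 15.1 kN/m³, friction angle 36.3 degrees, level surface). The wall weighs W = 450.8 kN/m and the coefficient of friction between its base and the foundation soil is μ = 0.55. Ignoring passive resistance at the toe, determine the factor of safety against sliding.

K_a = tan²(45° − 36.3°/2) = 0.2563.
P_a = ½K_aγH² = 0.5×0.2563×15.1×6.5² = 81.75 kN/m, acting at H/3 = 2.167 m above the base.
FS_sliding = μW / P_a = 0.55×450.8 / 81.75 = 3.033.

3.03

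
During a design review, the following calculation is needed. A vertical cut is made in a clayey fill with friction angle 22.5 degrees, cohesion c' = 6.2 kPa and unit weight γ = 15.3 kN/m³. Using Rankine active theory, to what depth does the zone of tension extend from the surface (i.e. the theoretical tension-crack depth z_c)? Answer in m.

K_a = tan²(45° − 22.5°/2) = 0.4465; √K_a = 0.6682.
The active pressure is zero where K_a γ z = 2c√K_a, so z_c = 2c/(γ√K_a) = 2×6.2/(15.3×0.6682) = 1.213 m.

1.21 m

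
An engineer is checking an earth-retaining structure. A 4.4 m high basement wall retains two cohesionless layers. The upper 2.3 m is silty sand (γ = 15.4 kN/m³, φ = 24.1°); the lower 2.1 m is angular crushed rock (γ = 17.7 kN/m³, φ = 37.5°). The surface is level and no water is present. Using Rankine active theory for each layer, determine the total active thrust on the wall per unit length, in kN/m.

44.7 kN/m

K_a1 = tan²(45°−24.1°/2) = 0.4201; K_a2 = tan²(45°−37.5°/2) = 0.2432.
Layer 1: σ at base = K_a1 γ₁ h₁ = 14.88 kPa; P₁ = ½×14.88×2.3 = 17.11.
Layer 2: σ_v at top = γ₁h₁ = 35.42; σ_h top = K_a2×35.42 = 8.614; σ_h base = K_a2×(35.42+17.7×2.1) = 17.65.
P₂ = ½(8.614+17.65)×2.1 = 27.58. Total P_a = 17.11+27.58 = 44.69 kN/m.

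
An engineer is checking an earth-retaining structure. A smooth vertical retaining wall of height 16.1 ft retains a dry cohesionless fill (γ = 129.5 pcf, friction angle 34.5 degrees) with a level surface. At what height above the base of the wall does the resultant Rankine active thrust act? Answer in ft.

5.37 ft

K_a = 0.2768.
The pressure distribution is triangular, so the resultant acts at H/3 above the base = 16.1/3 = 5.367 ft.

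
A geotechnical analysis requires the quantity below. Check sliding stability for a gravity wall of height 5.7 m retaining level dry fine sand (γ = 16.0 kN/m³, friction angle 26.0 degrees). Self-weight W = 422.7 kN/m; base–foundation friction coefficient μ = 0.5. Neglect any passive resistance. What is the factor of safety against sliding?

K_a = tan²(45° − 26.0°/2) = 0.3905.
P_a = ½K_aγH² = 0.5×0.3905×16.0×5.7² = 101.5 kN/m, acting at H/3 = 1.900 m above the base.
FS_sliding = μW / P_a = 0.5×422.7 / 101.5 = 2.082.

2.08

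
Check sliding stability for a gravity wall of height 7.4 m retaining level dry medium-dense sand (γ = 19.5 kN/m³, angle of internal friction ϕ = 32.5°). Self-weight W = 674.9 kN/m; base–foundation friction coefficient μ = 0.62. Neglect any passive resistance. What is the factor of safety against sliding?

K_a = tan²(45° − 32.5°/2) = 0.3010.
P_a = ½K_aγH² = 0.5×0.3010×19.5×7.4² = 160.7 kN/m, acting at H/3 = 2.467 m above the base.
FS_sliding = μW / P_a = 0.62×674.9 / 160.7 = 2.604.

2.60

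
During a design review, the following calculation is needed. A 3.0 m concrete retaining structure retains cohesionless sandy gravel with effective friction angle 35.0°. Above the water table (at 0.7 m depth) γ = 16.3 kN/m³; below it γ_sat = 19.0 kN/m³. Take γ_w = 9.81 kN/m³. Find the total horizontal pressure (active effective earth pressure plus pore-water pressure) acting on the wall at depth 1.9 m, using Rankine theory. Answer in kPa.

K_a = (1 − sin φ)/(1 + sin φ) = 0.2710.
γ' = 19.0 − 9.81 = 9.190 kN/m³.
Effective vertical stress at 1.9 m: σ'_v = 16.3×0.7 + 9.190×1.20 = 22.44 kPa.
σ'_h = K_a σ'_v = 0.2710 × 22.44 = 6.080 kPa; u = γ_w × 1.20 = 11.77 kPa.
Total σ_h = 6.080 + 11.77 = 17.85 kPa.

17.9 kPa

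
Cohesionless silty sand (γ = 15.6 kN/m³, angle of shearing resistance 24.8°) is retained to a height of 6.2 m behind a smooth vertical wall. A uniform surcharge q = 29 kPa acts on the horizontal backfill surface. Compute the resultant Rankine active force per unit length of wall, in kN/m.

K_a = tan²(45° − φ/2) = 0.4090.
Soil triangle: ½ K_a γ H² = 0.5×0.4090×15.6×6.2² = 122.6 kN/m.
Surcharge rectangle: K_a q H = 0.4090×29×6.2 = 73.54 kN/m.
Total = 122.6 + 73.54 = 196.2 kN/m.

196 kN/m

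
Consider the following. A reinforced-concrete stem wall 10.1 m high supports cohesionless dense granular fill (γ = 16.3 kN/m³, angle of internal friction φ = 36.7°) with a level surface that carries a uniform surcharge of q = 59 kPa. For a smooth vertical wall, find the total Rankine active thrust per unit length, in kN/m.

359 kN/m

K_a = tan²(45° − φ/2) = 0.2519.
Soil triangle: ½ K_a γ H² = 0.5×0.2519×16.3×10.1² = 209.4 kN/m.
Surcharge rectangle: K_a q H = 0.2519×59×10.1 = 150.1 kN/m.
Total = 209.4 + 150.1 = 359.5 kN/m.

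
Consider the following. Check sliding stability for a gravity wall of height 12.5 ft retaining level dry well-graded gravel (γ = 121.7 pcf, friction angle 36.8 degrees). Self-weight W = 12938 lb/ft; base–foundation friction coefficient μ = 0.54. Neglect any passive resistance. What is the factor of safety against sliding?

2.93

K_a = tan²(45° − 36.8°/2) = 0.2508.
P_a = ½K_aγH² = 0.5×0.2508×121.7×12.5² = 2384 lb/ft, acting at H/3 = 4.167 ft above the base.
FS_sliding = μW / P_a = 0.54×12938 / 2384 = 2.930.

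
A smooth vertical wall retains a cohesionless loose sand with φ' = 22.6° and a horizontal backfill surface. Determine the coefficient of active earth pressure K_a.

0.445

K_a = (1 − sin φ)/(1 + sin φ) = (1 − sin 22.6°)/(1 + sin 22.6°) = 0.4448.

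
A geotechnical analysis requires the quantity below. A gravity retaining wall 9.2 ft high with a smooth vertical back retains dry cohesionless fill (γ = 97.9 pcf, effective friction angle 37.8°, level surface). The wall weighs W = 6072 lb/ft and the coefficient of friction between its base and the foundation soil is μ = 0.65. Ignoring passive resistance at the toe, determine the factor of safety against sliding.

3.97

K_a = tan²(45° − 37.8°/2) = 0.2400.
P_a = ½K_aγH² = 0.5×0.2400×97.9×9.2² = 994.3 lb/ft, acting at H/3 = 3.067 ft above the base.
FS_sliding = μW / P_a = 0.65×6072 / 994.3 = 3.969.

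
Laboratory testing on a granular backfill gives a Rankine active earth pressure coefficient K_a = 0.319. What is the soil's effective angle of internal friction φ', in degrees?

31.1°

K_a = tan²(45° − φ/2) ⇒ 45° − φ/2 = arctan(√0.319) = 29.46°.
φ = 2(45° − 29.46°) = 31.08°.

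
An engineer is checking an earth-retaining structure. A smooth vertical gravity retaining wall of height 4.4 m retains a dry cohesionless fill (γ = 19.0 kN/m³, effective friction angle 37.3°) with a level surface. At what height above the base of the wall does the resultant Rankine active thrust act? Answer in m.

1.47 m

K_a = 0.2453.
The pressure distribution is triangular, so the resultant acts at H/3 above the base = 4.4/3 = 1.467 m.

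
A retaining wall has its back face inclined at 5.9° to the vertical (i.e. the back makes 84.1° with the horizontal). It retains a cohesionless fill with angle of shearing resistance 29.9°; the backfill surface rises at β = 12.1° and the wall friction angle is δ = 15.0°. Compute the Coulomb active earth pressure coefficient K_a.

0.411

K_a = sin²(α+φ) / [sin²α · sin(α−δ) · (1 + √{sin(φ+δ)sin(φ−β) / (sin(α−δ)sin(α+β))})²].
With α = 84.1°, φ = 29.9°, δ = 15.0°, β = 12.1°: K_a = 0.4111.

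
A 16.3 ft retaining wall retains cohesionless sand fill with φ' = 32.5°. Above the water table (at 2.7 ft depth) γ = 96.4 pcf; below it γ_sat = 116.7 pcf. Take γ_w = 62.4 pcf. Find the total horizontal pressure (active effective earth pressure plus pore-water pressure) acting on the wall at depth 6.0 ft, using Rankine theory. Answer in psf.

K_a = (1 − sin φ)/(1 + sin φ) = 0.3010.
γ' = 116.7 − 62.4 = 54.30 pcf.
Effective vertical stress at 6.0 ft: σ'_v = 96.4×2.7 + 54.30×3.30 = 439.5 psf.
σ'_h = K_a σ'_v = 0.3010 × 439.5 = 132.3 psf; u = γ_w × 3.30 = 205.9 psf.
Total σ_h = 132.3 + 205.9 = 338.2 psf.

338 psf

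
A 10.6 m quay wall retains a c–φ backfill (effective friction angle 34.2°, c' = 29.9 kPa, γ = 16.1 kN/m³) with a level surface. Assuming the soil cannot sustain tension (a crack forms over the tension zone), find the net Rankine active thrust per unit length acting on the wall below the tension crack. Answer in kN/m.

K_a = 0.2803; √K_a = 0.5295.
Tension-crack depth z_c = 2c/(γ√K_a) = 2×29.9/(16.1×0.5295) = 7.015 m.
σ_a at base = K_a γ H − 2c√K_a = 0.2803×16.1×10.6 − 2×29.9×0.5295 = 16.18 kPa.
P_a = ½ × 16.18 × (H − z_c) = 0.5×16.18×3.585 = 29.00 kN/m.

29.0 kN/m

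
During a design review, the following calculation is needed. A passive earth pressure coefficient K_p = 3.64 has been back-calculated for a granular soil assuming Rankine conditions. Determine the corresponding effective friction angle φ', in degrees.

34.7°

K_p = (1+sin φ)/(1−sin φ) ⇒ sin φ = (K_p − 1)/(K_p + 1) = 0.5690.
φ = arcsin(0.5690) = 34.68°.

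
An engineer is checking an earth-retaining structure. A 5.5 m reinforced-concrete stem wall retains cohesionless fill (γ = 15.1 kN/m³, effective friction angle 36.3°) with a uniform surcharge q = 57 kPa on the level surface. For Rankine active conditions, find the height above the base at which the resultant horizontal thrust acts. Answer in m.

K_a = 0.2563.
Triangular part P₁ = ½K_aγH² = 58.53 at H/3 = 1.833 m; rectangular part P₂ = K_a q H = 80.34 at H/2 = 2.750 m.
ȳ = (P₁·1.833 + P₂·2.750)/(P₁+P₂) = 2.364 m.

2.36 m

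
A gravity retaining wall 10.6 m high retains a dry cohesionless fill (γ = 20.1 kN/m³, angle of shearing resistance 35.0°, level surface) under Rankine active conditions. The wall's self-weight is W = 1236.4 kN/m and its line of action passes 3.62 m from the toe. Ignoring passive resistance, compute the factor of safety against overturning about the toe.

K_a = tan²(45° − 35.0°/2) = 0.2710.
P_a = ½K_aγH² = 0.5×0.2710×20.1×10.6² = 306.0 kN/m, acting at H/3 = 3.533 m above the base.
Overturning moment M_o = P_a × H/3 = 306.0 × 3.533 = 1081.
Resisting moment M_r = W × 3.62 = 1236.4 × 3.62 = 4476.
FS_overturning = M_r/M_o = 4476/1081 = 4.140.

4.14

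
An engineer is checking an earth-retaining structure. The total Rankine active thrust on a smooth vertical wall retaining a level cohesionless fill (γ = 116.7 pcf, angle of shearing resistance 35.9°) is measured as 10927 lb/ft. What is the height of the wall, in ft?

26.8 ft

K_a = 0.2607. P_a = ½ K_a γ H² ⇒ H = √(2P_a/(K_a γ)).
H = √(2×10927/(0.2607×116.7)) = 26.80 ft.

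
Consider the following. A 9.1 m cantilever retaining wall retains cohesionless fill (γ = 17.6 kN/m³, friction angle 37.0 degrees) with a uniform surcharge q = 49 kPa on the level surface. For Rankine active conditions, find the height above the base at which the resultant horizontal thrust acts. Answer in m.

3.61 m

K_a = 0.2486.
Triangular part P₁ = ½K_aγH² = 181.1 at H/3 = 3.033 m; rectangular part P₂ = K_a q H = 110.8 at H/2 = 4.550 m.
ȳ = (P₁·3.033 + P₂·4.550)/(P₁+P₂) = 3.609 m.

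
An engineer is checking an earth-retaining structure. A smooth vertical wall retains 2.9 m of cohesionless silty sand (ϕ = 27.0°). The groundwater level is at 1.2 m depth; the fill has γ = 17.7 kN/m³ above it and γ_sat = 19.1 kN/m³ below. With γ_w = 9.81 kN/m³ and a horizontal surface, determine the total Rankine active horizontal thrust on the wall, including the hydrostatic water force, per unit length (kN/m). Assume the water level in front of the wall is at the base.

37.6 kN/m

K_a = tan²(45° − φ/2) = 0.3755.
γ' = 19.1 − 9.81 = 9.290 kN/m³. Depth below WT = 1.7 m.
σ'_h at WT = K_a γ d_w = 7.976 kPa; at base = 7.976 + K_a γ' × 1.7 = 13.91 kPa.
P₁ (0–1.2 m) = ½×7.976×1.2 = 4.786. P₂ (1.2–2.9 m) = ½(7.976+13.91)×1.7 = 18.60.
P_w = ½ γ_w h₂² = 0.5×9.81×1.7² = 14.18. Total = 4.786+18.60+14.18 = 37.56 kN/m.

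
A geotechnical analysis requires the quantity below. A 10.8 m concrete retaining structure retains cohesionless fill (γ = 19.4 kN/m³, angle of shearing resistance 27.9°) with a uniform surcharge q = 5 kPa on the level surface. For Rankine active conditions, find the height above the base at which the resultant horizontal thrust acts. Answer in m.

K_a = 0.3625.
Triangular part P₁ = ½K_aγH² = 410.1 at H/3 = 3.600 m; rectangular part P₂ = K_a q H = 19.57 at H/2 = 5.400 m.
ȳ = (P₁·3.600 + P₂·5.400)/(P₁+P₂) = 3.682 m.

3.68 m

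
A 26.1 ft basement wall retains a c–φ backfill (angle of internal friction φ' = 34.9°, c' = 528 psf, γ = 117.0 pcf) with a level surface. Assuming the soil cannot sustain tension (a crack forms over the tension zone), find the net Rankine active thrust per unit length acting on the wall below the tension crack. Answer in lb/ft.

K_a = 0.2721; √K_a = 0.5217.
Tension-crack depth z_c = 2c/(γ√K_a) = 2×528/(117.0×0.5217) = 17.30 ft.
σ_a at base = K_a γ H − 2c√K_a = 0.2721×117.0×26.1 − 2×528×0.5217 = 280.2 psf.
P_a = ½ × 280.2 × (H − z_c) = 0.5×280.2×8.799 = 1233 lb/ft.

1230 lb/ft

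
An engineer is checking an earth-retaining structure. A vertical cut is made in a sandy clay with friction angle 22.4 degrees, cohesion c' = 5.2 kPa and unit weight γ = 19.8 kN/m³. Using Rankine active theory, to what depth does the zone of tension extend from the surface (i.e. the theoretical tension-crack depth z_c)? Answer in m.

K_a = tan²(45° − 22.4°/2) = 0.4482; √K_a = 0.6694.
The active pressure is zero where K_a γ z = 2c√K_a, so z_c = 2c/(γ√K_a) = 2×5.2/(19.8×0.6694) = 0.7846 m.

0.785 m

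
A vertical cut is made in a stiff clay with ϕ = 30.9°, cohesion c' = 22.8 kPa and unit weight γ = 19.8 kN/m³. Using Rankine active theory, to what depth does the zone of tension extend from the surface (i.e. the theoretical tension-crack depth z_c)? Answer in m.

K_a = tan²(45° − 30.9°/2) = 0.3214; √K_a = 0.5669.
The active pressure is zero where K_a γ z = 2c√K_a, so z_c = 2c/(γ√K_a) = 2×22.8/(19.8×0.5669) = 4.062 m.

4.06 m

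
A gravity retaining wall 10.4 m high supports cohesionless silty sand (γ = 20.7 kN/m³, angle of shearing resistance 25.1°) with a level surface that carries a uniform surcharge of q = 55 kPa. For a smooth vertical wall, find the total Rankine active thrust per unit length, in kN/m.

K_a = tan²(45° − φ/2) = 0.4043.
Soil triangle: ½ K_a γ H² = 0.5×0.4043×20.7×10.4² = 452.6 kN/m.
Surcharge rectangle: K_a q H = 0.4043×55×10.4 = 231.3 kN/m.
Total = 452.6 + 231.3 = 683.9 kN/m.

684 kN/m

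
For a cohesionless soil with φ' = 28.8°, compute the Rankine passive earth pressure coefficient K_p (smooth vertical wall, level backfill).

K_p = (1 + sin φ)/(1 − sin φ) = tan²(45° + 28.8°/2) = 2.859.

2.86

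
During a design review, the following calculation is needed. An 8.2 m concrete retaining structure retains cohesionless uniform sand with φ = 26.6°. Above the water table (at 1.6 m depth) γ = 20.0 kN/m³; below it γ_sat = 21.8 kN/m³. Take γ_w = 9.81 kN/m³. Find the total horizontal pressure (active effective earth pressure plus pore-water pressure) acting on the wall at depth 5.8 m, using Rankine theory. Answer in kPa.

K_a = (1 − sin φ)/(1 + sin φ) = 0.3814.
γ' = 21.8 − 9.81 = 11.99 kN/m³.
Effective vertical stress at 5.8 m: σ'_v = 20.0×1.6 + 11.99×4.20 = 82.36 kPa.
σ'_h = K_a σ'_v = 0.3814 × 82.36 = 31.42 kPa; u = γ_w × 4.20 = 41.20 kPa.
Total σ_h = 31.42 + 41.20 = 72.62 kPa.

72.6 kPa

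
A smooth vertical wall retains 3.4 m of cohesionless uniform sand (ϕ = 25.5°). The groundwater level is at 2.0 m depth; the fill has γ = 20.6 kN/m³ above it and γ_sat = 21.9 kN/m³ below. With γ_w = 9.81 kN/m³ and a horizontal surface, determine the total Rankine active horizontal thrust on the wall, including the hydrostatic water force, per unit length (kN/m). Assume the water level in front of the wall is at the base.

K_a = tan²(45° − φ/2) = 0.3981.
γ' = 21.9 − 9.81 = 12.09 kN/m³. Depth below WT = 1.4 m.
σ'_h at WT = K_a γ d_w = 16.40 kPa; at base = 16.40 + K_a γ' × 1.4 = 23.14 kPa.
P₁ (0–2.0 m) = ½×16.40×2.0 = 16.40. P₂ (2.0–3.4 m) = ½(16.40+23.14)×1.4 = 27.68.
P_w = ½ γ_w h₂² = 0.5×9.81×1.4² = 9.614. Total = 16.40+27.68+9.614 = 53.69 kN/m.

53.7 kN/m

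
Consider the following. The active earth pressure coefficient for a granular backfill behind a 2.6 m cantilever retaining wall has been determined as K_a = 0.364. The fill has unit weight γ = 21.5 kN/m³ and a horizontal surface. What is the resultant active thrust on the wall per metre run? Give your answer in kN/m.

26.5 kN/m

P = ½ K_a γ H² = 0.5 × 0.364 × 21.5 × 2.6² = 26.45 kN/m.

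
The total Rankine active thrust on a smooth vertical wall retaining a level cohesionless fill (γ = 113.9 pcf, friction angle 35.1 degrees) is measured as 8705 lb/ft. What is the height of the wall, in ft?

K_a = 0.2698. P_a = ½ K_a γ H² ⇒ H = √(2P_a/(K_a γ)).
H = √(2×8705/(0.2698×113.9)) = 23.80 ft.

23.8 ft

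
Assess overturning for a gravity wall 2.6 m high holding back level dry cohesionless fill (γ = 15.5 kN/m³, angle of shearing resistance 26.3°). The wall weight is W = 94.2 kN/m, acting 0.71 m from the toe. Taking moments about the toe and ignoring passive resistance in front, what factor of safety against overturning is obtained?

3.82

K_a = tan²(45° − 26.3°/2) = 0.3859.
P_a = ½K_aγH² = 0.5×0.3859×15.5×2.6² = 20.22 kN/m, acting at H/3 = 0.8667 m above the base.
Overturning moment M_o = P_a × H/3 = 20.22 × 0.8667 = 17.52.
Resisting moment M_r = W × 0.71 = 94.2 × 0.71 = 66.88.
FS_overturning = M_r/M_o = 66.88/17.52 = 3.817.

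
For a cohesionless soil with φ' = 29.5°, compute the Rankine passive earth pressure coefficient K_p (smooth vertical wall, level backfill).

K_p = (1 + sin φ)/(1 − sin φ) = tan²(45° + 29.5°/2) = 2.940.

2.94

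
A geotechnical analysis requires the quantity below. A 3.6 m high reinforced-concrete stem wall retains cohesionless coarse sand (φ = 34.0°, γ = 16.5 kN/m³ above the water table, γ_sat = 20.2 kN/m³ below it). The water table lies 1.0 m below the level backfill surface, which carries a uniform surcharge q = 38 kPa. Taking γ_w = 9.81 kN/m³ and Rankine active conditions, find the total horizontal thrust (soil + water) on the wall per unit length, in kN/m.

96.2 kN/m

K_a = tan²(45° − φ/2) = 0.2827.
γ' = 20.2 − 9.81 = 10.39 kN/m³. h₂ = H − d_w = 2.6 m.
σ'_h: at surface K_a·q = 10.74; at WT K_a(q+γd_w) = 15.41; at base K_a(q+γd_w+γ'h₂) = 23.05 kPa.
P₁ = ½(10.74+15.41)×1.0 = 13.08; P₂ = ½(15.41+23.05)×2.6 = 49.99; P_w = ½γ_w h₂² = 33.16.
Total = 13.08+49.99+33.16 = 96.22 kN/m.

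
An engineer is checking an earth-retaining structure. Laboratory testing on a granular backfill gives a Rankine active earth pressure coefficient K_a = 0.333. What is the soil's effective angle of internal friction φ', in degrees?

30.0°

K_a = tan²(45° − φ/2) ⇒ 45° − φ/2 = arctan(√0.333) = 29.99°.
φ = 2(45° − 29.99°) = 30.02°.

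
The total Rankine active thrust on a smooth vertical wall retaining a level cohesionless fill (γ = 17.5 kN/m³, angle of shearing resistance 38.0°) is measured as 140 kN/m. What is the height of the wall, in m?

8.20 m

K_a = 0.2379. P_a = ½ K_a γ H² ⇒ H = √(2P_a/(K_a γ)).
H = √(2×140/(0.2379×17.5)) = 8.201 m.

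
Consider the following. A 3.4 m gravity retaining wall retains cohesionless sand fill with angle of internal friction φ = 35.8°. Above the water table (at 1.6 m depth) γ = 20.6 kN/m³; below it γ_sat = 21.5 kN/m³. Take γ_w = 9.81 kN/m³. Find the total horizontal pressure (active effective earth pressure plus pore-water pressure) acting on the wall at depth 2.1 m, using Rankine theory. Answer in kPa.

K_a = (1 − sin φ)/(1 + sin φ) = 0.2619.
γ' = 21.5 − 9.81 = 11.69 kN/m³.
Effective vertical stress at 2.1 m: σ'_v = 20.6×1.6 + 11.69×0.500 = 38.80 kPa.
σ'_h = K_a σ'_v = 0.2619 × 38.80 = 10.16 kPa; u = γ_w × 0.500 = 4.905 kPa.
Total σ_h = 10.16 + 4.905 = 15.07 kPa.

15.1 kPa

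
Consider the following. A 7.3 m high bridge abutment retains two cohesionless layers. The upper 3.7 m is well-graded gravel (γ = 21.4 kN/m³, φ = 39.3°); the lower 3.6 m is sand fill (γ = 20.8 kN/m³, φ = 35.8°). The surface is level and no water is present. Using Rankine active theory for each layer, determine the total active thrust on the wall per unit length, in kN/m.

143 kN/m

K_a1 = tan²(45°−39.3°/2) = 0.2245; K_a2 = tan²(45°−35.8°/2) = 0.2619.
Layer 1: σ at base = K_a1 γ₁ h₁ = 17.77 kPa; P₁ = ½×17.77×3.7 = 32.88.
Layer 2: σ_v at top = γ₁h₁ = 79.18; σ_h top = K_a2×79.18 = 20.73; σ_h base = K_a2×(79.18+20.8×3.6) = 40.34.
P₂ = ½(20.73+40.34)×3.6 = 109.9. Total P_a = 32.88+109.9 = 142.8 kN/m.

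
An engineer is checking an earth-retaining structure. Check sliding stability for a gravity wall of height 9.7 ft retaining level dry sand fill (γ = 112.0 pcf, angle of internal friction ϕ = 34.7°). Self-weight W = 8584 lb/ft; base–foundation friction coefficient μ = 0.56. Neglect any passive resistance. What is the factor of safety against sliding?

3.32

K_a = tan²(45° − 34.7°/2) = 0.2745.
P_a = ½K_aγH² = 0.5×0.2745×112.0×9.7² = 1446 lb/ft, acting at H/3 = 3.233 ft above the base.
FS_sliding = μW / P_a = 0.56×8584 / 1446 = 3.324.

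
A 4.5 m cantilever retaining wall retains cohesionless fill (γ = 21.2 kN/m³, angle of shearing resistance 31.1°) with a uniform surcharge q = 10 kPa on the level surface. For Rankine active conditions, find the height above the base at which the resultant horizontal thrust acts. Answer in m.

1.63 m

K_a = 0.3188.
Triangular part P₁ = ½K_aγH² = 68.43 at H/3 = 1.500 m; rectangular part P₂ = K_a q H = 14.35 at H/2 = 2.250 m.
ȳ = (P₁·1.500 + P₂·2.250)/(P₁+P₂) = 1.630 m.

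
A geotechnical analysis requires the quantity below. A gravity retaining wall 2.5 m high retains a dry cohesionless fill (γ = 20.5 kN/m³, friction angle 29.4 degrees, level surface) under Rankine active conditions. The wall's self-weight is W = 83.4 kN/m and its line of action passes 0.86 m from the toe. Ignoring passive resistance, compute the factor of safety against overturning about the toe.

3.93

K_a = tan²(45° − 29.4°/2) = 0.3415.
P_a = ½K_aγH² = 0.5×0.3415×20.5×2.5² = 21.88 kN/m, acting at H/3 = 0.8333 m above the base.
Overturning moment M_o = P_a × H/3 = 21.88 × 0.8333 = 18.23.
Resisting moment M_r = W × 0.86 = 83.4 × 0.86 = 71.72.
FS_overturning = M_r/M_o = 71.72/18.23 = 3.935.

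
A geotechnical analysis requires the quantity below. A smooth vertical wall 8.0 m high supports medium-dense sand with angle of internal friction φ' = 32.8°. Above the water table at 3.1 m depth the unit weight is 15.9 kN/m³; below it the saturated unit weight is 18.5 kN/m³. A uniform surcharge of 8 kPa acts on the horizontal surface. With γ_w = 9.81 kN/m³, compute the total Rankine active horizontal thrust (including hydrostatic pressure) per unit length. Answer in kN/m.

K_a = tan²(45° − φ/2) = 0.2973.
γ' = 18.5 − 9.81 = 8.690 kN/m³. h₂ = H − d_w = 4.9 m.
σ'_h: at surface K_a·q = 2.378; at WT K_a(q+γd_w) = 17.03; at base K_a(q+γd_w+γ'h₂) = 29.69 kPa.
P₁ = ½(2.378+17.03)×3.1 = 30.08; P₂ = ½(17.03+29.69)×4.9 = 114.5; P_w = ½γ_w h₂² = 117.8.
Total = 30.08+114.5+117.8 = 262.3 kN/m.

262 kN/m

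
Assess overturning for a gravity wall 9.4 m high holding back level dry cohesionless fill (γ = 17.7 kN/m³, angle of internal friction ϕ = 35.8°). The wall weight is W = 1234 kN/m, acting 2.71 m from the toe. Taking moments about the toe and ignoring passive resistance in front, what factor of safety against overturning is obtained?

K_a = tan²(45° − 35.8°/2) = 0.2619.
P_a = ½K_aγH² = 0.5×0.2619×17.7×9.4² = 204.8 kN/m, acting at H/3 = 3.133 m above the base.
Overturning moment M_o = P_a × H/3 = 204.8 × 3.133 = 641.6.
Resisting moment M_r = W × 2.71 = 1234 × 2.71 = 3344.
FS_overturning = M_r/M_o = 3344/641.6 = 5.212.

5.21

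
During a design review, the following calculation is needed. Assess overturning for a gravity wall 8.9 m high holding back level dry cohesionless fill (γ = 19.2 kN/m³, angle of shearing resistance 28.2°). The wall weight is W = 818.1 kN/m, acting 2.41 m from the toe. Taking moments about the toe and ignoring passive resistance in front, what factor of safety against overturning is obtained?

K_a = tan²(45° − 28.2°/2) = 0.3582.
P_a = ½K_aγH² = 0.5×0.3582×19.2×8.9² = 272.4 kN/m, acting at H/3 = 2.967 m above the base.
Overturning moment M_o = P_a × H/3 = 272.4 × 2.967 = 808.0.
Resisting moment M_r = W × 2.41 = 818.1 × 2.41 = 1972.
FS_overturning = M_r/M_o = 1972/808.0 = 2.440.

2.44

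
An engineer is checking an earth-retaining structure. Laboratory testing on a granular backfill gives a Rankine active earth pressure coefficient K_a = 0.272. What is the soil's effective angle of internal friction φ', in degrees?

K_a = tan²(45° − φ/2) ⇒ 45° − φ/2 = arctan(√0.272) = 27.54°.
φ = 2(45° − 27.54°) = 34.91°.

34.9°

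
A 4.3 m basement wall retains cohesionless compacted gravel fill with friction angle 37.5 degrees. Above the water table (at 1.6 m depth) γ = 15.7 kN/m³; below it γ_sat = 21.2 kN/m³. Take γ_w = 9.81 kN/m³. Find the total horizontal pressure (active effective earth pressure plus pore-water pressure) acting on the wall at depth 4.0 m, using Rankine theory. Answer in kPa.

36.3 kPa

K_a = (1 − sin φ)/(1 + sin φ) = 0.2432.
γ' = 21.2 − 9.81 = 11.39 kN/m³.
Effective vertical stress at 4.0 m: σ'_v = 15.7×1.6 + 11.39×2.40 = 52.46 kPa.
σ'_h = K_a σ'_v = 0.2432 × 52.46 = 12.76 kPa; u = γ_w × 2.40 = 23.54 kPa.
Total σ_h = 12.76 + 23.54 = 36.30 kPa.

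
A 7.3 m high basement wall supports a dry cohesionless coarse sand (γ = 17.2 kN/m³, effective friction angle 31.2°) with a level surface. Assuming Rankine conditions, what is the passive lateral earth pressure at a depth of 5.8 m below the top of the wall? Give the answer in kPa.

K_p = (1 + sin φ)/(1 − sin φ) = 3.150.
σ_h = K_p γ z = 3.150 × 17.2 × 5.8 = 314.2 kPa.

314 kPa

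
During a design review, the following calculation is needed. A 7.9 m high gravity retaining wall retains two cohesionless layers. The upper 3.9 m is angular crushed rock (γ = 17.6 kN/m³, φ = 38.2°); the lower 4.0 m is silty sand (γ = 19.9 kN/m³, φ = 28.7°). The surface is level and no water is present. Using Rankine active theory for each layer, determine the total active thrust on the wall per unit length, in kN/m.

K_a1 = tan²(45°−38.2°/2) = 0.2358; K_a2 = tan²(45°−28.7°/2) = 0.3511.
Layer 1: σ at base = K_a1 γ₁ h₁ = 16.18 kPa; P₁ = ½×16.18×3.9 = 31.56.
Layer 2: σ_v at top = γ₁h₁ = 68.64; σ_h top = K_a2×68.64 = 24.10; σ_h base = K_a2×(68.64+19.9×4.0) = 52.05.
P₂ = ½(24.10+52.05)×4.0 = 152.3. Total P_a = 31.56+152.3 = 183.9 kN/m.

184 kN/m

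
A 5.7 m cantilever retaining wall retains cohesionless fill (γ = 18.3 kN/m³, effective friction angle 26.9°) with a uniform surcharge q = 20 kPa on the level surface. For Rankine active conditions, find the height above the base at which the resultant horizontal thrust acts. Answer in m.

2.16 m

K_a = 0.3770.
Triangular part P₁ = ½K_aγH² = 112.1 at H/3 = 1.900 m; rectangular part P₂ = K_a q H = 42.98 at H/2 = 2.850 m.
ȳ = (P₁·1.900 + P₂·2.850)/(P₁+P₂) = 2.163 m.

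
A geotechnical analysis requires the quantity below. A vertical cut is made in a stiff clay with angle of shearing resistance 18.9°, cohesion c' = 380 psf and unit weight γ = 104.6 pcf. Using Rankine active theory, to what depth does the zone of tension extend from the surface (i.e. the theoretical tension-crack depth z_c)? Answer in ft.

K_a = tan²(45° − 18.9°/2) = 0.5107; √K_a = 0.7146.
The active pressure is zero where K_a γ z = 2c√K_a, so z_c = 2c/(γ√K_a) = 2×380/(104.6×0.7146) = 10.17 ft.

10.2 ft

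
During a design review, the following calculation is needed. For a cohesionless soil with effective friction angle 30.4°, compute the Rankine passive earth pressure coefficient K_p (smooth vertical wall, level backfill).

K_p = (1 + sin φ)/(1 − sin φ) = tan²(45° + 30.4°/2) = 3.049.

3.05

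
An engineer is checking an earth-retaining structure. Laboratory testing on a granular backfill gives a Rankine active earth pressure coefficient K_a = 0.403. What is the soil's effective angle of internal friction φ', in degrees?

25.2°

K_a = tan²(45° − φ/2) ⇒ 45° − φ/2 = arctan(√0.403) = 32.41°.
φ = 2(45° − 32.41°) = 25.18°.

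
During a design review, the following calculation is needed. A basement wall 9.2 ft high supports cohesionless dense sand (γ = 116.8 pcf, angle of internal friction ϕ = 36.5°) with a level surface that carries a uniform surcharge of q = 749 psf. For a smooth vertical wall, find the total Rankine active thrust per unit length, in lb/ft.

3010 lb/ft

K_a = tan²(45° − φ/2) = 0.2541.
Soil triangle: ½ K_a γ H² = 0.5×0.2541×116.8×9.2² = 1256 lb/ft.
Surcharge rectangle: K_a q H = 0.2541×749×9.2 = 1751 lb/ft.
Total = 1256 + 1751 = 3006 lb/ft.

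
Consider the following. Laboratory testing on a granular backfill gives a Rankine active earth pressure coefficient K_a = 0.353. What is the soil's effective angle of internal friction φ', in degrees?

K_a = tan²(45° − φ/2) ⇒ 45° − φ/2 = arctan(√0.353) = 30.72°.
φ = 2(45° − 30.72°) = 28.57°.

28.6°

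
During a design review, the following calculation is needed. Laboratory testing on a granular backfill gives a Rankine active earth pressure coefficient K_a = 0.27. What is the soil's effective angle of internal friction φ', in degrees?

K_a = tan²(45° − φ/2) ⇒ 45° − φ/2 = arctan(√0.27) = 27.46°.
φ = 2(45° − 27.46°) = 35.09°.

35.1°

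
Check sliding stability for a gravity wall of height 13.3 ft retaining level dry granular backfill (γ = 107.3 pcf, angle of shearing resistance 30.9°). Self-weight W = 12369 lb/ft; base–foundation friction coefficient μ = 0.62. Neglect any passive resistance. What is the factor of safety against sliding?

K_a = tan²(45° − 30.9°/2) = 0.3214.
P_a = ½K_aγH² = 0.5×0.3214×107.3×13.3² = 3050 lb/ft, acting at H/3 = 4.433 ft above the base.
FS_sliding = μW / P_a = 0.62×12369 / 3050 = 2.514.

2.51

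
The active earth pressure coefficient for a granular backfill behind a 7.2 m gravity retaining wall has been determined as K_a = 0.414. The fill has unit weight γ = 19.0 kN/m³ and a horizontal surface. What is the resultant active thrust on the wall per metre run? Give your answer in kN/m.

204 kN/m

P = ½ K_a γ H² = 0.5 × 0.414 × 19.0 × 7.2² = 203.9 kN/m.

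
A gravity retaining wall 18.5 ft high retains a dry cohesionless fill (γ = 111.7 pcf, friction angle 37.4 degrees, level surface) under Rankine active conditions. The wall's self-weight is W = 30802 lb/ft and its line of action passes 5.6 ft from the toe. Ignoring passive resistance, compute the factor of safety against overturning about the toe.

K_a = tan²(45° − 37.4°/2) = 0.2443.
P_a = ½K_aγH² = 0.5×0.2443×111.7×18.5² = 4669 lb/ft, acting at H/3 = 6.167 ft above the base.
Overturning moment M_o = P_a × H/3 = 4669 × 6.167 = 28790.
Resisting moment M_r = W × 5.6 = 30802 × 5.6 = 172500.
FS_overturning = M_r/M_o = 172500/28790 = 5.991.

5.99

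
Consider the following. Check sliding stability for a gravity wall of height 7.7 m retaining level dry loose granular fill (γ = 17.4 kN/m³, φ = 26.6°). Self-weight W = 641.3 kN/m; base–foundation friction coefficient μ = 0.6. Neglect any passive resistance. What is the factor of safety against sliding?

1.96

K_a = tan²(45° − 26.6°/2) = 0.3814.
P_a = ½K_aγH² = 0.5×0.3814×17.4×7.7² = 196.8 kN/m, acting at H/3 = 2.567 m above the base.
FS_sliding = μW / P_a = 0.6×641.3 / 196.8 = 1.956.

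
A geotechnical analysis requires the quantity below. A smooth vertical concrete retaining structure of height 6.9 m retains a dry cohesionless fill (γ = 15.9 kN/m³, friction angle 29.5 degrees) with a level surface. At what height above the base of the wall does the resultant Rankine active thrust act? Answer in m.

2.30 m

K_a = 0.3401.
The pressure distribution is triangular, so the resultant acts at H/3 above the base = 6.9/3 = 2.300 m.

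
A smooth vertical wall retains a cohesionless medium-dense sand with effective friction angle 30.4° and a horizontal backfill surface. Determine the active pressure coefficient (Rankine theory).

K_a = tan²(45° − φ/2) = tan²(29.80°) = 0.3280.

0.328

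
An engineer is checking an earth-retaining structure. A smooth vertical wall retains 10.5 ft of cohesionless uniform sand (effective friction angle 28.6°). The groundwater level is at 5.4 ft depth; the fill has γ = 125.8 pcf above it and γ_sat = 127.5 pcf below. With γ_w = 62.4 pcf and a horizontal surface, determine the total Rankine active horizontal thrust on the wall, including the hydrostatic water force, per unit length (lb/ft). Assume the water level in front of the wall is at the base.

2980 lb/ft

K_a = tan²(45° − φ/2) = 0.3525.
γ' = 127.5 − 62.4 = 65.10 pcf. Depth below WT = 5.1 ft.
σ'_h at WT = K_a γ d_w = 239.5 psf; at base = 239.5 + K_a γ' × 5.1 = 356.5 psf.
P₁ (0–5.4 ft) = ½×239.5×5.4 = 646.6. P₂ (5.4–10.5 ft) = ½(239.5+356.5)×5.1 = 1520.
P_w = ½ γ_w h₂² = 0.5×62.4×5.1² = 811.5. Total = 646.6+1520+811.5 = 2978 lb/ft.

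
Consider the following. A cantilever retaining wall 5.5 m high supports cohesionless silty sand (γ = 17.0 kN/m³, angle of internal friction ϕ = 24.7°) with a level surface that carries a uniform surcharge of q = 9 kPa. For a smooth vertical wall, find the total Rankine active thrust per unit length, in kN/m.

126 kN/m

K_a = tan²(45° − φ/2) = 0.4106.
Soil triangle: ½ K_a γ H² = 0.5×0.4106×17.0×5.5² = 105.6 kN/m.
Surcharge rectangle: K_a q H = 0.4106×9×5.5 = 20.32 kN/m.
Total = 105.6 + 20.32 = 125.9 kN/m.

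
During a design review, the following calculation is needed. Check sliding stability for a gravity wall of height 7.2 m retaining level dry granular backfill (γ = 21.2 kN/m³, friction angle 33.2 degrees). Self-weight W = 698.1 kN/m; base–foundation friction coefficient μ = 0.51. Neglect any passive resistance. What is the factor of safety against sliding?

K_a = tan²(45° − 33.2°/2) = 0.2924.
P_a = ½K_aγH² = 0.5×0.2924×21.2×7.2² = 160.6 kN/m, acting at H/3 = 2.400 m above the base.
FS_sliding = μW / P_a = 0.51×698.1 / 160.6 = 2.216.

2.22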